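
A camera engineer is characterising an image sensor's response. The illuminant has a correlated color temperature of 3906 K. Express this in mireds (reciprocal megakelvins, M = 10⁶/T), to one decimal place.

M = 10⁶ / 3906 = 256.016 → 256.0 mireds.

256.0 mireds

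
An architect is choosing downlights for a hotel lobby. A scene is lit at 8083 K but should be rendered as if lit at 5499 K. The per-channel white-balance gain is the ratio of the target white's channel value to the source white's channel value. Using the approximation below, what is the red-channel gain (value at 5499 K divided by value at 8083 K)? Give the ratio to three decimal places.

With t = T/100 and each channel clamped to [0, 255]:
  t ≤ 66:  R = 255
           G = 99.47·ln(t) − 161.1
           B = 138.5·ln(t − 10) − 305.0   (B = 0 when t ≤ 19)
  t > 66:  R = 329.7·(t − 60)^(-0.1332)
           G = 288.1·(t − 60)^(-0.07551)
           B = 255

1.159

At 8083 K (t = 80.83):
  R = 329.7·(80.83 − 60)^(-0.1332) = 329.7·20.83^(-0.1332) = 329.7·0.66735 = 220.024.
At 5499 K (t = 54.99):
  R = 255 by definition for t ≤ 66.
Gain = 255.000 / 220.024 = 1.1590 → 1.159.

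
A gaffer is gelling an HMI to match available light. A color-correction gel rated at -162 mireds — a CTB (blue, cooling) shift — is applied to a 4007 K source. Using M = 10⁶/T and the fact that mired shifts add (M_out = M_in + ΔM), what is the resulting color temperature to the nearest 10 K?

M_in = 10⁶/4007 = 249.56 mireds.
M_out = 249.56 + (-162) = 87.56 mireds.
T_out = 10⁶/87.56 = 11420.3 K → 11420 K.

11420 K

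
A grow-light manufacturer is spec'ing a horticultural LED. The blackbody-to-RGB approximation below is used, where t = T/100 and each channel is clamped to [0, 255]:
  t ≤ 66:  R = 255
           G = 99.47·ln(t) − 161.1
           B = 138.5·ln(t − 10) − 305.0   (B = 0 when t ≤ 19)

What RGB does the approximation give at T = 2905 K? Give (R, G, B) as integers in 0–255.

t = 2905/100 = 29.05; the t ≤ 66 branch applies.
R = 255 by definition for t ≤ 66.
G = 99.47·ln 29.05 − 161.1 = 99.47·3.3690 − 161.1 = 174.016.
B = 138.5·ln(29.05 − 10) − 305.0 = 138.5·ln 19.05 − 305.0 = 138.5·2.9471 − 305.0 = 103.169.
Rounded: (255, 174, 103).

(255, 174, 103)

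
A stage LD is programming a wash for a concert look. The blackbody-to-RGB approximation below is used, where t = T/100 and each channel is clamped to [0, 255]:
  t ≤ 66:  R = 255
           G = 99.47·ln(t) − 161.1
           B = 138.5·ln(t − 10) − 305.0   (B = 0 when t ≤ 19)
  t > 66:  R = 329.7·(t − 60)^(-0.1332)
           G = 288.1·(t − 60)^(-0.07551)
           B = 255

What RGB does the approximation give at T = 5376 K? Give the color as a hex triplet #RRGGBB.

t = 5376/100 = 53.76; the t ≤ 66 branch applies.
R = 255 by definition for t ≤ 66.
G = 99.47·ln 53.76 − 161.1 = 99.47·3.9845 − 161.1 = 235.241.
B = 138.5·ln(53.76 − 10) − 305.0 = 138.5·ln 43.76 − 305.0 = 138.5·3.7787 − 305.0 = 218.353.
Rounded: (255, 235, 218).
In hex: #FFEBDA.

#FFEBDA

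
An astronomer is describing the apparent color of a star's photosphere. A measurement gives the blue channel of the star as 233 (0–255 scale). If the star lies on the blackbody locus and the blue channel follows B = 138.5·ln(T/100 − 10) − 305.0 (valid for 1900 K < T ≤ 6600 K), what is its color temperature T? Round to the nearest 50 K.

5850 K

ln(t − 10) = (233 + 305.0) / 138.5 = 3.8845.
t − 10 = e^3.8845 = 48.641, so t = 58.641.
T = 100·t = 5864 K → 5850 K to the nearest 50 K.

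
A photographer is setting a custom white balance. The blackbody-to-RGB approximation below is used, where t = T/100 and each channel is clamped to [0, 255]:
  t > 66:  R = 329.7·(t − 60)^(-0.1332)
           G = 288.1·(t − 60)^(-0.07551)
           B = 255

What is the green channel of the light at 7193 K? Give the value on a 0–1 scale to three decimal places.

0.937

t = 7193/100 = 71.93; the t > 66 branch applies.
G = 288.1·(71.93 − 60)^(-0.07551) = 288.1·11.93^(-0.07551) = 288.1·0.82928 = 238.916.
On a 0–1 scale: 238.916/255 = 0.9369 → 0.937.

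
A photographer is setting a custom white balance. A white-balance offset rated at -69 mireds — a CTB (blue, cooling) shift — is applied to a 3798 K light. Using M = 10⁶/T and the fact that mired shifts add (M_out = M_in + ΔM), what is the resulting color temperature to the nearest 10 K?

5150 K

M_in = 10⁶/3798 = 263.30 mireds.
M_out = 263.30 + (-69) = 194.30 mireds.
T_out = 10⁶/194.30 = 5146.8 K → 5150 K.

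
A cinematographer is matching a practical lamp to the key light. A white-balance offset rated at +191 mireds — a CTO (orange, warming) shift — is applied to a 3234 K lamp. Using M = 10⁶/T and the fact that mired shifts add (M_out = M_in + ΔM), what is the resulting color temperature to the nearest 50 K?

2000 K

M_in = 10⁶/3234 = 309.21 mireds.
M_out = 309.21 + (+191) = 500.21 mireds.
T_out = 10⁶/500.21 = 1999.1 K → 2000 K.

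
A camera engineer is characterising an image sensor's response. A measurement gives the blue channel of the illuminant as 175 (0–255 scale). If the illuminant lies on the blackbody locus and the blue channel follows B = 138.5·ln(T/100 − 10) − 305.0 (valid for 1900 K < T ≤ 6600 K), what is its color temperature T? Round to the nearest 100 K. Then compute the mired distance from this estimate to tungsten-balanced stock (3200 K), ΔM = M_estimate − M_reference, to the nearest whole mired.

ln(t − 10) = (175 + 305.0) / 138.5 = 3.4657.
t − 10 = e^3.4657 = 31.999, so t = 41.999.
T = 100·t = 4200 K → 4200 K to the nearest 100 K.
M_estimate = 10⁶/4200 = 238.10; M_reference = 10⁶/3200 = 312.50.
ΔM = 238.10 − 312.50 = -74.40 → -74 mireds.

-74 mireds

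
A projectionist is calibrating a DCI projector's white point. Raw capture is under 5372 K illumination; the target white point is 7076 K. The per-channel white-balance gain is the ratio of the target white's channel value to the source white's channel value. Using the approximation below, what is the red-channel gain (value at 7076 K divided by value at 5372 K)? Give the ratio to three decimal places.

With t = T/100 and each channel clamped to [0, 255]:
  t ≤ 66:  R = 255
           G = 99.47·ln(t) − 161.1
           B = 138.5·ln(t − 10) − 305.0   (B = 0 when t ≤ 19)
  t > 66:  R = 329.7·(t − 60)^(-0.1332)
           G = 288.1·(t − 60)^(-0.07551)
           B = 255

At 5372 K (t = 53.72):
  R = 255 by definition for t ≤ 66.
At 7076 K (t = 70.76):
  R = 329.7·(70.76 − 60)^(-0.1332) = 329.7·10.76^(-0.1332) = 329.7·0.72872 = 240.260.
Gain = 240.260 / 255.000 = 0.9422 → 0.942.

0.942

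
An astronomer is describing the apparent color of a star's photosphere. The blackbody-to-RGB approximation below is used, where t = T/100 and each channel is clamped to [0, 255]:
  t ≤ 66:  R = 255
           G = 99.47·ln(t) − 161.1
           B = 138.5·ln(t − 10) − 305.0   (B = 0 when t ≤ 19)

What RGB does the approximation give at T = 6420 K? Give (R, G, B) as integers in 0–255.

t = 6420/100 = 64.2; the t ≤ 66 branch applies.
R = 255 by definition for t ≤ 66.
G = 99.47·ln 64.2 − 161.1 = 99.47·4.1620 − 161.1 = 252.894.
B = 138.5·ln(64.2 − 10) − 305.0 = 138.5·ln 54.2 − 305.0 = 138.5·3.9927 − 305.0 = 247.986.
Rounded: (255, 253, 248).

(255, 253, 248)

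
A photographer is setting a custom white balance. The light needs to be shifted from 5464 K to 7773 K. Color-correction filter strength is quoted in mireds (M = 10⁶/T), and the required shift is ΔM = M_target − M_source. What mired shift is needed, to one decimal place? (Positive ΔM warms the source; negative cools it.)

M_source = 10⁶/5464 = 183.016; M_target = 10⁶/7773 = 128.650.
ΔM = 128.650 − 183.016 = -54.366 → -54.4 mireds, a cooling shift.

-54.4 mireds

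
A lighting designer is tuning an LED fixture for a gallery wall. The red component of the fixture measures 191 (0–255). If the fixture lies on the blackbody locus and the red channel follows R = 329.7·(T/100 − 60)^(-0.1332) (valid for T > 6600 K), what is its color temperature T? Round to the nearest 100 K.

12000 K

(t − 60)^(-0.1332) = 191/329.7 = 0.57931.
t − 60 = 0.57931^(1/-0.1332) = 0.57931^(-7.508) = 60.245, so t = 120.245.
T = 100·t = 12025 K → 12000 K to the nearest 100 K.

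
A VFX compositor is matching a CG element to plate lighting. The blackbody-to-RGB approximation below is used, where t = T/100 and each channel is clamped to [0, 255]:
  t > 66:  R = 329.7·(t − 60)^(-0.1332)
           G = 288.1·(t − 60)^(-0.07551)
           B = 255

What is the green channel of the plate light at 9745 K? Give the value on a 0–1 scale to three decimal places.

t = 9745/100 = 97.45; the t > 66 branch applies.
G = 288.1·(97.45 − 60)^(-0.07551) = 288.1·37.45^(-0.07551) = 288.1·0.76066 = 219.145.
On a 0–1 scale: 219.145/255 = 0.8594 → 0.859.

0.859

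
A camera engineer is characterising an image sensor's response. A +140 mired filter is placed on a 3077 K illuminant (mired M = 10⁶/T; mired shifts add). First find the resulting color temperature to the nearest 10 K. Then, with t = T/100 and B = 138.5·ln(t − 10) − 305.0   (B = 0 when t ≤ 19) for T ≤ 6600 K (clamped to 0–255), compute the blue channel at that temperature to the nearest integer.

33

M_in = 10⁶/3077 = 324.99; M_out = 324.99 + (+140) = 464.99.
T_out = 10⁶/464.99 = 2150.6 K → 2150 K; t = 21.5.
B = 138.5·ln(21.5 − 10) − 305.0 = 138.5·ln 11.5 − 305.0 = 138.5·2.4423 − 305.0 = 33.265.
Rounded: 33.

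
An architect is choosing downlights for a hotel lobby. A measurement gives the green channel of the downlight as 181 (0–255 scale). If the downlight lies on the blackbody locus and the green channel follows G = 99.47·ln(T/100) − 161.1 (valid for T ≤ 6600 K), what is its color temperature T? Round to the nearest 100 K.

ln t = (181 + 161.1) / 99.47 = 3.4392.
t = e^3.4392 = 31.163.
T = 100·t = 3116 K → 3100 K to the nearest 100 K.

3100 K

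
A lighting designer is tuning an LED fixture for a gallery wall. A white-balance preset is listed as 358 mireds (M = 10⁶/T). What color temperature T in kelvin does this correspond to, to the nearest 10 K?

T = 10⁶ / 358 = 2793.30 K → 2790 K.

2790 K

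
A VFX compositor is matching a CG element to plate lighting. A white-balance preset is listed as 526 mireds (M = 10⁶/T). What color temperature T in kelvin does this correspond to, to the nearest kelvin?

T = 10⁶ / 526 = 1901.14 K → 1901 K.

1901 K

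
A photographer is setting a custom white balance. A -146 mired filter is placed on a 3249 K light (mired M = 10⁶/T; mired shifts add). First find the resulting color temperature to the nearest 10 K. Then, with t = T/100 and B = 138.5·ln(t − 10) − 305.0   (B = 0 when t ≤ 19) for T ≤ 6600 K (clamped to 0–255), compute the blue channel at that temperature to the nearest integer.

M_in = 10⁶/3249 = 307.79; M_out = 307.79 + (-146) = 161.79.
T_out = 10⁶/161.79 = 6181.0 K → 6180 K; t = 61.8.
B = 138.5·ln(61.8 − 10) − 305.0 = 138.5·ln 51.8 − 305.0 = 138.5·3.9474 − 305.0 = 241.714.
Rounded: 242.

242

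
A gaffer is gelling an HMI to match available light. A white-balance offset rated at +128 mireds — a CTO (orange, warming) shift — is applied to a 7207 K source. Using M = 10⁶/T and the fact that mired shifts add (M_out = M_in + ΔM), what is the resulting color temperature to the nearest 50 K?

M_in = 10⁶/7207 = 138.75 mireds.
M_out = 138.75 + (+128) = 266.75 mireds.
T_out = 10⁶/266.75 = 3748.8 K → 3750 K.

3750 K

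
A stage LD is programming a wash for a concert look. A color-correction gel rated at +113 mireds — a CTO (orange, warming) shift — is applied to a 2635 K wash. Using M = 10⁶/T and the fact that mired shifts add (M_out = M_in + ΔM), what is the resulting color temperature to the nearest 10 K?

2030 K

M_in = 10⁶/2635 = 379.51 mireds.
M_out = 379.51 + (+113) = 492.51 mireds.
T_out = 10⁶/492.51 = 2030.4 K → 2030 K.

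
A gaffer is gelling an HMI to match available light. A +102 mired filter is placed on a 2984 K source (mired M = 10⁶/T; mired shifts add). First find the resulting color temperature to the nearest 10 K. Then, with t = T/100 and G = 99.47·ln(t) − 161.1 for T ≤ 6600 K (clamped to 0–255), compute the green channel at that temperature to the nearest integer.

M_in = 10⁶/2984 = 335.12; M_out = 335.12 + (+102) = 437.12.
T_out = 10⁶/437.12 = 2287.7 K → 2290 K; t = 22.9.
G = 99.47·ln 22.9 − 161.1 = 99.47·3.1311 − 161.1 = 150.354.
Rounded: 150.

150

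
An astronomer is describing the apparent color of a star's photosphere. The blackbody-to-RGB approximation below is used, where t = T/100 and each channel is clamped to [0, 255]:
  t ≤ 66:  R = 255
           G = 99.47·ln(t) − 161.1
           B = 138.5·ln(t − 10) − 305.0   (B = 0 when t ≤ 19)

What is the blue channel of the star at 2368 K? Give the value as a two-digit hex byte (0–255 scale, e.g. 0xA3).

0x39

t = 2368/100 = 23.68; the t ≤ 66 branch applies.
B = 138.5·ln(23.68 − 10) − 305.0 = 138.5·ln 13.68 − 305.0 = 138.5·2.6159 − 305.0 = 57.307.
Rounded: 57; in hex, 0x39.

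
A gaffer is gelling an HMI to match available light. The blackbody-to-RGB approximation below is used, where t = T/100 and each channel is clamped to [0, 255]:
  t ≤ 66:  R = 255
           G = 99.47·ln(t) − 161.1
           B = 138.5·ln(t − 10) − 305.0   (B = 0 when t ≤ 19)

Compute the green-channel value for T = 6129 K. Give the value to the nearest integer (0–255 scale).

248

t = 6129/100 = 61.29; the t ≤ 66 branch applies.
G = 99.47·ln 61.29 − 161.1 = 99.47·4.1156 − 161.1 = 248.280.
Rounded: 248.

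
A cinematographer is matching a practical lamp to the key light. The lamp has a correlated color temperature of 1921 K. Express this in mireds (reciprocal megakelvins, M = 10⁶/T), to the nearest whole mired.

M = 10⁶ / 1921 = 520.562 → 521 mireds.

521 mireds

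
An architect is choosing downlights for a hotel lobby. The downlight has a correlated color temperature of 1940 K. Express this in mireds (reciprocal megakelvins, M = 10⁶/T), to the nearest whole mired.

515 mireds

M = 10⁶ / 1940 = 515.464 → 515 mireds.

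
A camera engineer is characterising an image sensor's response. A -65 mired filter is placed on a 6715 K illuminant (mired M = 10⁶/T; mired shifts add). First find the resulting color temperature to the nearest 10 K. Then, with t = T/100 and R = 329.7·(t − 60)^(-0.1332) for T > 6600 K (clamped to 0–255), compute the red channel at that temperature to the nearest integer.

M_in = 10⁶/6715 = 148.92; M_out = 148.92 + (-65) = 83.92.
T_out = 10⁶/83.92 = 11916.1 K → 11920 K; t = 119.2.
R = 329.7·(119.2 − 60)^(-0.1332) = 329.7·59.2^(-0.1332) = 329.7·0.58067 = 191.446.
Rounded: 191.

191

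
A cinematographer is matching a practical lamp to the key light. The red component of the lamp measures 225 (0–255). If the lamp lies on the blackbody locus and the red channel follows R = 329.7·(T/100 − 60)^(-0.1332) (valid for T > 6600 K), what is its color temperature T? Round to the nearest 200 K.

(t − 60)^(-0.1332) = 225/329.7 = 0.68244.
t − 60 = 0.68244^(1/-0.1332) = 0.68244^(-7.508) = 17.610, so t = 77.610.
T = 100·t = 7761 K → 7800 K to the nearest 200 K.

7800 K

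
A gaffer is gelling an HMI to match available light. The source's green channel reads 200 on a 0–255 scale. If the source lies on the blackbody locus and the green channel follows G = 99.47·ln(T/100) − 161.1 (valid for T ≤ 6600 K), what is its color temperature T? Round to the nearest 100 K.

3800 K

ln t = (200 + 161.1) / 99.47 = 3.6302.
t = e^3.6302 = 37.722.
T = 100·t = 3772 K → 3800 K to the nearest 100 K.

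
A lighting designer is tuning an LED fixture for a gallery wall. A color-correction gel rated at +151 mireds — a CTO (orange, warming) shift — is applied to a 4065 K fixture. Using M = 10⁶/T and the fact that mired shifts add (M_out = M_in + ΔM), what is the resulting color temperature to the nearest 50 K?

M_in = 10⁶/4065 = 246.00 mireds.
M_out = 246.00 + (+151) = 397.00 mireds.
T_out = 10⁶/397.00 = 2518.9 K → 2500 K.

2500 K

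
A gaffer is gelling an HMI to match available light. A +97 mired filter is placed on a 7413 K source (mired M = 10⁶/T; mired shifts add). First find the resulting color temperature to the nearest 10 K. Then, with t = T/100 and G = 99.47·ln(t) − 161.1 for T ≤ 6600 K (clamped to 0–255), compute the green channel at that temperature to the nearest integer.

M_in = 10⁶/7413 = 134.90; M_out = 134.90 + (+97) = 231.90.
T_out = 10⁶/231.90 = 4312.2 K → 4310 K; t = 43.1.
G = 99.47·ln 43.1 − 161.1 = 99.47·3.7635 − 161.1 = 213.258.
Rounded: 213.

213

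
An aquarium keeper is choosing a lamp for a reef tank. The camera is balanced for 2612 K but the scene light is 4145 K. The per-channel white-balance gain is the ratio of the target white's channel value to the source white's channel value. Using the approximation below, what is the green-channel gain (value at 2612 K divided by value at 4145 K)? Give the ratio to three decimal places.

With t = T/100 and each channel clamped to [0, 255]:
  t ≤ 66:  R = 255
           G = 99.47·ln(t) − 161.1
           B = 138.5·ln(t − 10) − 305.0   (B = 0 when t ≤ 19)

0.781

At 4145 K (t = 41.45):
  G = 99.47·ln 41.45 − 161.1 = 99.47·3.7245 − 161.1 = 209.375.
At 2612 K (t = 26.12):
  G = 99.47·ln 26.12 − 161.1 = 99.47·3.2627 − 161.1 = 163.441.
Gain = 163.441 / 209.375 = 0.7806 → 0.781.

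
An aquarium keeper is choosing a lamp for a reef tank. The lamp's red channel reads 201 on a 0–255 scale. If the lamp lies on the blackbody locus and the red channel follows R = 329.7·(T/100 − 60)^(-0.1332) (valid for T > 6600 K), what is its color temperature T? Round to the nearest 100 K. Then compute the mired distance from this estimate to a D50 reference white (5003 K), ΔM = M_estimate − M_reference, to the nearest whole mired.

(t − 60)^(-0.1332) = 201/329.7 = 0.60965.
t − 60 = 0.60965^(1/-0.1332) = 0.60965^(-7.508) = 41.071, so t = 101.071.
T = 100·t = 10107 K → 10100 K to the nearest 100 K.
M_estimate = 10⁶/10100 = 99.01; M_reference = 10⁶/5003 = 199.88.
ΔM = 99.01 − 199.88 = -100.87 → -101 mireds.

-101 mireds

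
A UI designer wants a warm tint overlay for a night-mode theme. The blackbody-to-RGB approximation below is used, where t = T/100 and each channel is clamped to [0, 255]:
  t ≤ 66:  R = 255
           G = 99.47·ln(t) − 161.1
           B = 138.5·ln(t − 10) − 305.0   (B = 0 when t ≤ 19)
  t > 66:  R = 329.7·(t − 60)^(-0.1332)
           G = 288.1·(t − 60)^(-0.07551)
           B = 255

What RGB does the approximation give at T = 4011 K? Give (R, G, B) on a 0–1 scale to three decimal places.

t = 4011/100 = 40.11; the t ≤ 66 branch applies.
R = 255 by definition for t ≤ 66.
G = 99.47·ln 40.11 − 161.1 = 99.47·3.6916 − 161.1 = 206.106.
B = 138.5·ln(40.11 − 10) − 305.0 = 138.5·ln 30.11 − 305.0 = 138.5·3.4049 − 305.0 = 166.573.
Dividing each by 255: (1.0000, 0.8083, 0.6532) → (1.000, 0.808, 0.653).

(1.000, 0.808, 0.653)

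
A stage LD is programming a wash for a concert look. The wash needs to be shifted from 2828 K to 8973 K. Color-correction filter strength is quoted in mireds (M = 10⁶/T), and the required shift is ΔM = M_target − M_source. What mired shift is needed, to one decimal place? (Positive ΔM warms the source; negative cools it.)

-242.2 mireds

M_source = 10⁶/2828 = 353.607; M_target = 10⁶/8973 = 111.445.
ΔM = 111.445 − 353.607 = -242.161 → -242.2 mireds, a cooling shift.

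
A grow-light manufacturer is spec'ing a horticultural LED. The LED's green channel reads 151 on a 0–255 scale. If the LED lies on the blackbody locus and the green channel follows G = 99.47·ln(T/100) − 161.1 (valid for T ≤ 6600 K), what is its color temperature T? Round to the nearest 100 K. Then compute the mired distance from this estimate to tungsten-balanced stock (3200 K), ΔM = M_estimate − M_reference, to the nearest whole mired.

+122 mireds

ln t = (151 + 161.1) / 99.47 = 3.1376.
t = e^3.1376 = 23.049.
T = 100·t = 2305 K → 2300 K to the nearest 100 K.
M_estimate = 10⁶/2300 = 434.78; M_reference = 10⁶/3200 = 312.50.
ΔM = 434.78 − 312.50 = 122.28 → +122 mireds.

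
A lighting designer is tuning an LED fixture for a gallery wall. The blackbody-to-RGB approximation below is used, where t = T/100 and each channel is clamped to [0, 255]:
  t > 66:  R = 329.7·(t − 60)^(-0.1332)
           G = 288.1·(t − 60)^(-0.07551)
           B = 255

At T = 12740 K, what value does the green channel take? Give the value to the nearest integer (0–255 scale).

210

t = 12740/100 = 127.4; the t > 66 branch applies.
G = 288.1·(127.4 − 60)^(-0.07551) = 288.1·67.4^(-0.07551) = 288.1·0.72764 = 209.634.
Rounded: 210.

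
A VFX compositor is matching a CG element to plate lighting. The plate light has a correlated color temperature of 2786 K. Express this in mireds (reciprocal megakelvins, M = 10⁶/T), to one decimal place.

358.9 mireds

M = 10⁶ / 2786 = 358.938 → 358.9 mireds.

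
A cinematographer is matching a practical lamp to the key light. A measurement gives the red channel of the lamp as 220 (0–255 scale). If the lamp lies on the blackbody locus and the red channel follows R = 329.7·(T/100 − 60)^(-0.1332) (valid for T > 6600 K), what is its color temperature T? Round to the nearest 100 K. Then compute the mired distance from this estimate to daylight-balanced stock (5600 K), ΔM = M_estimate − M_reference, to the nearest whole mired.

-55 mireds

(t − 60)^(-0.1332) = 220/329.7 = 0.66727.
t − 60 = 0.66727^(1/-0.1332) = 0.66727^(-7.508) = 20.847, so t = 80.847.
T = 100·t = 8085 K → 8100 K to the nearest 100 K.
M_estimate = 10⁶/8100 = 123.46; M_reference = 10⁶/5600 = 178.57.
ΔM = 123.46 − 178.57 = -55.11 → -55 mireds.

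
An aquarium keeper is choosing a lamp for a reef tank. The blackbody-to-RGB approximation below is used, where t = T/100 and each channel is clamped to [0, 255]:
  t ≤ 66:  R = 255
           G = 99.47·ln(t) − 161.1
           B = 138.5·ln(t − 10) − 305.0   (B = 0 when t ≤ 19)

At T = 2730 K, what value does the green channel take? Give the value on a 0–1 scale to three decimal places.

t = 2730/100 = 27.3; the t ≤ 66 branch applies.
G = 99.47·ln 27.3 − 161.1 = 99.47·3.3069 − 161.1 = 167.836.
On a 0–1 scale: 167.836/255 = 0.6582 → 0.658.

0.658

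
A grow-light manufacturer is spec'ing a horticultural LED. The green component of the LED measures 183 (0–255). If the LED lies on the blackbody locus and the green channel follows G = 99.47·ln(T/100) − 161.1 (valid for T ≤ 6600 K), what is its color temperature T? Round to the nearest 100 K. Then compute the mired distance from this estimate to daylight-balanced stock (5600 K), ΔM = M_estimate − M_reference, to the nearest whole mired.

+134 mireds

ln t = (183 + 161.1) / 99.47 = 3.4593.
t = e^3.4593 = 31.796.
T = 100·t = 3180 K → 3200 K to the nearest 100 K.
M_estimate = 10⁶/3200 = 312.50; M_reference = 10⁶/5600 = 178.57.
ΔM = 312.50 − 178.57 = 133.93 → +134 mireds.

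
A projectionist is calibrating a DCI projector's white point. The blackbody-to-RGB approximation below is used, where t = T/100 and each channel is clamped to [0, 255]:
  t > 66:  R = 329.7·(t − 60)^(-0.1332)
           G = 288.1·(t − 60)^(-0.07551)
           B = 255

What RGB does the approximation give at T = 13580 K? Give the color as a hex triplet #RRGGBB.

#B9D0FF

t = 13580/100 = 135.8; the t > 66 branch applies.
R = 329.7·(135.8 − 60)^(-0.1332) = 329.7·75.8^(-0.1332) = 329.7·0.56186 = 185.245.
G = 288.1·(135.8 − 60)^(-0.07551) = 288.1·75.8^(-0.07551) = 288.1·0.72122 = 207.783.
B = 255 by definition for t > 66.
Rounded: (185, 208, 255).
In hex: #B9D0FF.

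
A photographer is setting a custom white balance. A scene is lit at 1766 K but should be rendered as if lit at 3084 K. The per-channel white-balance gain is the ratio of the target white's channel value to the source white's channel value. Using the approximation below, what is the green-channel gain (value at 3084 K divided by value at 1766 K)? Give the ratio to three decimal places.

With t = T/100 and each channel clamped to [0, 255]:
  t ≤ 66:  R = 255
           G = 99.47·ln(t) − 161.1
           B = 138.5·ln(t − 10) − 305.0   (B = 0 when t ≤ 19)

1.445

At 1766 K (t = 17.66):
  G = 99.47·ln 17.66 − 161.1 = 99.47·2.8713 − 161.1 = 124.508.
At 3084 K (t = 30.84):
  G = 99.47·ln 30.84 − 161.1 = 99.47·3.4288 − 161.1 = 179.964.
Gain = 179.964 / 124.508 = 1.4454 → 1.445.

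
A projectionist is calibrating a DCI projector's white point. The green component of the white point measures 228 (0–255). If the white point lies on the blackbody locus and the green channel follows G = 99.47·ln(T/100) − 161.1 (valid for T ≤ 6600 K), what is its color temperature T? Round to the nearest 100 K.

ln t = (228 + 161.1) / 99.47 = 3.9117.
t = e^3.9117 = 49.985.
T = 100·t = 4999 K → 5000 K to the nearest 100 K.

5000 K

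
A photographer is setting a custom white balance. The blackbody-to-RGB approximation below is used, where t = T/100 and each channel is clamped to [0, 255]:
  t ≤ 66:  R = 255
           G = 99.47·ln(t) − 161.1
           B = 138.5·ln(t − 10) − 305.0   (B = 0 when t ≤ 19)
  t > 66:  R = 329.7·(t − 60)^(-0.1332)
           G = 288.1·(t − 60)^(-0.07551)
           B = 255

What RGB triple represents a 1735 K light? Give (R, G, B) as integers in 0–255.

(255, 123, 0)

t = 1735/100 = 17.35; the t ≤ 66 branch applies.
R = 255 by definition for t ≤ 66.
G = 99.47·ln 17.35 − 161.1 = 99.47·2.8536 − 161.1 = 122.747.
t = 17.35 ≤ 19, so B = 0.
Rounded: (255, 123, 0).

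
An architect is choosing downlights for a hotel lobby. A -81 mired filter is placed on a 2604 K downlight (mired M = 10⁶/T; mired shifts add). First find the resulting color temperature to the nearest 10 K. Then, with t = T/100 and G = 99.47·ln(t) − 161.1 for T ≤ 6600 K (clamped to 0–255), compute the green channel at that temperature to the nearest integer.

M_in = 10⁶/2604 = 384.02; M_out = 384.02 + (-81) = 303.02.
T_out = 10⁶/303.02 = 3300.1 K → 3300 K; t = 33.
G = 99.47·ln 33 − 161.1 = 99.47·3.4965 − 161.1 = 186.698.
Rounded: 187.

187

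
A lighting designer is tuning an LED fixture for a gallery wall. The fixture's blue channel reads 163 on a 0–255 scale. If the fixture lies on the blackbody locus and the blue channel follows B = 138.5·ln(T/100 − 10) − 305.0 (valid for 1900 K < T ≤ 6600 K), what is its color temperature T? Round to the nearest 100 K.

ln(t − 10) = (163 + 305.0) / 138.5 = 3.3791.
t − 10 = e^3.3791 = 29.343, so t = 39.343.
T = 100·t = 3934 K → 3900 K to the nearest 100 K.

3900 K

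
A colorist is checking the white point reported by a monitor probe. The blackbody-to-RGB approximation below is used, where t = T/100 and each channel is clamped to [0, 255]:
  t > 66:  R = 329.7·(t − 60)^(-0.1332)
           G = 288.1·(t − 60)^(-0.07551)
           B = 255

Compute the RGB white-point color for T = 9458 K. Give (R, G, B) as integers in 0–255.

(206, 220, 255)

t = 9458/100 = 94.58; the t > 66 branch applies.
R = 329.7·(94.58 − 60)^(-0.1332) = 329.7·34.58^(-0.1332) = 329.7·0.62378 = 205.659.
G = 288.1·(94.58 − 60)^(-0.07551) = 288.1·34.58^(-0.07551) = 288.1·0.76525 = 220.469.
B = 255 by definition for t > 66.
Rounded: (206, 220, 255).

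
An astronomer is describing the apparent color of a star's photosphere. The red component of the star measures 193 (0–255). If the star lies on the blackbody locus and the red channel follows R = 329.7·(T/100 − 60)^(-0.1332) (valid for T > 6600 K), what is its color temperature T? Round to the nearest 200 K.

11600 K

(t − 60)^(-0.1332) = 193/329.7 = 0.58538.
t − 60 = 0.58538^(1/-0.1332) = 0.58538^(-7.508) = 55.713, so t = 115.713.
T = 100·t = 11571 K → 11600 K to the nearest 200 K.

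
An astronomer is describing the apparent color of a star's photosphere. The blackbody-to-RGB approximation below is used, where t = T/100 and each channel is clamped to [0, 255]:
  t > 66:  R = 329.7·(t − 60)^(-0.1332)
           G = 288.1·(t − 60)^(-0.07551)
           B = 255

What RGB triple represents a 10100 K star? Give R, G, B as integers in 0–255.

t = 10100/100 = 101; the t > 66 branch applies.
R = 329.7·(101 − 60)^(-0.1332) = 329.7·41^(-0.1332) = 329.7·0.60979 = 201.046.
G = 288.1·(101 − 60)^(-0.07551) = 288.1·41^(-0.07551) = 288.1·0.75547 = 217.652.
B = 255 by definition for t > 66.
Rounded: (201, 218, 255).

R=201, G=218, B=255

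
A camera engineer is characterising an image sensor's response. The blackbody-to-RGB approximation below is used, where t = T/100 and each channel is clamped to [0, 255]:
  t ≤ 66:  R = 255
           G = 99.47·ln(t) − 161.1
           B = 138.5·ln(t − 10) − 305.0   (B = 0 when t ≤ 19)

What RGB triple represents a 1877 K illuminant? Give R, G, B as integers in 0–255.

t = 1877/100 = 18.77; the t ≤ 66 branch applies.
R = 255 by definition for t ≤ 66.
G = 99.47·ln 18.77 − 161.1 = 99.47·2.9323 − 161.1 = 130.572.
t = 18.77 ≤ 19, so B = 0.
Rounded: (255, 131, 0).

R=255, G=131, B=0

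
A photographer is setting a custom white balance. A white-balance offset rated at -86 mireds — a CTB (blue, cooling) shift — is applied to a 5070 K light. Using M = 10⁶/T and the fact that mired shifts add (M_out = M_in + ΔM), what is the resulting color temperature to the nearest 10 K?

M_in = 10⁶/5070 = 197.24 mireds.
M_out = 197.24 + (-86) = 111.24 mireds.
T_out = 10⁶/111.24 = 8989.7 K → 8990 K.

8990 K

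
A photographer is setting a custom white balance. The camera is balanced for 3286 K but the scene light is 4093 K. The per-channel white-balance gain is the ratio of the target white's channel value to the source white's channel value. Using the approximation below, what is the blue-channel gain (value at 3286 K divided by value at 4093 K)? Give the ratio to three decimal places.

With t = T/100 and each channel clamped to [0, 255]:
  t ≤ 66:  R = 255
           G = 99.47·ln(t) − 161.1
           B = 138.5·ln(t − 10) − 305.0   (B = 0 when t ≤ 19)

0.754

At 4093 K (t = 40.93):
  B = 138.5·ln(40.93 − 10) − 305.0 = 138.5·ln 30.93 − 305.0 = 138.5·3.4317 − 305.0 = 170.294.
At 3286 K (t = 32.86):
  B = 138.5·ln(32.86 − 10) − 305.0 = 138.5·ln 22.86 − 305.0 = 138.5·3.1294 − 305.0 = 128.420.
Gain = 128.420 / 170.294 = 0.7541 → 0.754.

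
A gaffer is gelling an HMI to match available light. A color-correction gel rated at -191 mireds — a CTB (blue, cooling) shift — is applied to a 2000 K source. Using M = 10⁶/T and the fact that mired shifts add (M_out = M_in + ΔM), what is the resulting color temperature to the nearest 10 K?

M_in = 10⁶/2000 = 500.00 mireds.
M_out = 500.00 + (-191) = 309.00 mireds.
T_out = 10⁶/309.00 = 3236.2 K → 3240 K.

3240 K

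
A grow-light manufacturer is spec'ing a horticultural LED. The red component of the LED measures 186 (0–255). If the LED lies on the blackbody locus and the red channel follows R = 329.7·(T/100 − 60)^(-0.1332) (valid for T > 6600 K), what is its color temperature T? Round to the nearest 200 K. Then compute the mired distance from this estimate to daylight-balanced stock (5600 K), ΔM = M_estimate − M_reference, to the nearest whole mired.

-104 mireds

(t − 60)^(-0.1332) = 186/329.7 = 0.56415.
t − 60 = 0.56415^(1/-0.1332) = 0.56415^(-7.508) = 73.521, so t = 133.521.
T = 100·t = 13352 K → 13400 K to the nearest 200 K.
M_estimate = 10⁶/13400 = 74.63; M_reference = 10⁶/5600 = 178.57.
ΔM = 74.63 − 178.57 = -103.94 → -104 mireds.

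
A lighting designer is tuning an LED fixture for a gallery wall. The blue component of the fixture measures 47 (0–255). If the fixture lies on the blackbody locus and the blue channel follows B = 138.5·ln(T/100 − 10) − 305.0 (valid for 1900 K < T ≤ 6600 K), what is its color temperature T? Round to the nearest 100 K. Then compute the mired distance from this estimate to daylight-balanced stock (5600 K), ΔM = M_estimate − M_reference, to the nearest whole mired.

ln(t − 10) = (47 + 305.0) / 138.5 = 2.5415.
t − 10 = e^2.5415 = 12.699, so t = 22.699.
T = 100·t = 2270 K → 2300 K to the nearest 100 K.
M_estimate = 10⁶/2300 = 434.78; M_reference = 10⁶/5600 = 178.57.
ΔM = 434.78 − 178.57 = 256.21 → +256 mireds.

+256 mireds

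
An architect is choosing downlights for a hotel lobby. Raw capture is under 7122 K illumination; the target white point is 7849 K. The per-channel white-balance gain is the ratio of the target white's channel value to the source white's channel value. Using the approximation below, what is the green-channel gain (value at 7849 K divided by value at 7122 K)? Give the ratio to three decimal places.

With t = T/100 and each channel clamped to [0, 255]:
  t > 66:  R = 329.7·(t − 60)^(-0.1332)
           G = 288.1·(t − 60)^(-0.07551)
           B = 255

0.963

At 7122 K (t = 71.22):
  G = 288.1·(71.22 − 60)^(-0.07551) = 288.1·11.22^(-0.07551) = 288.1·0.83313 = 240.026.
At 7849 K (t = 78.49):
  G = 288.1·(78.49 − 60)^(-0.07551) = 288.1·18.49^(-0.07551) = 288.1·0.80229 = 231.141.
Gain = 231.141 / 240.026 = 0.9630 → 0.963.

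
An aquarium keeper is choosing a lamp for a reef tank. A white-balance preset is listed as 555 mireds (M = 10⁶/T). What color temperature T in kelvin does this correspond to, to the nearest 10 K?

1800 K

T = 10⁶ / 555 = 1801.80 K → 1800 K.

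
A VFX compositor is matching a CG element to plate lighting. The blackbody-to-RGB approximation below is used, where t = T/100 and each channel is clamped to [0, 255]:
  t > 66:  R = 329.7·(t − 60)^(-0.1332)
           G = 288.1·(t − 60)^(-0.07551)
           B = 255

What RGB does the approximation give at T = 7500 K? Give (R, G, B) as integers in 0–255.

(230, 235, 255)

t = 7500/100 = 75; the t > 66 branch applies.
R = 329.7·(75 − 60)^(-0.1332) = 329.7·15^(-0.1332) = 329.7·0.69718 = 229.860.
G = 288.1·(75 − 60)^(-0.07551) = 288.1·15^(-0.07551) = 288.1·0.81507 = 234.821.
B = 255 by definition for t > 66.
Rounded: (230, 235, 255).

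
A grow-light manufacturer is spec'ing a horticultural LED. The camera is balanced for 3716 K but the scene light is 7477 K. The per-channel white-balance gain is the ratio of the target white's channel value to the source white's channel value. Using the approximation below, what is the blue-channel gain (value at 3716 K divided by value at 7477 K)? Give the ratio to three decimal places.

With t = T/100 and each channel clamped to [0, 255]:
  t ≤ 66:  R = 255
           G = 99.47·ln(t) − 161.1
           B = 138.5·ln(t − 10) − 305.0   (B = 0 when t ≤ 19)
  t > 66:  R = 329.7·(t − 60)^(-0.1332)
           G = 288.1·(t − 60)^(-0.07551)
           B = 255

0.597

At 7477 K (t = 74.77):
  B = 255 by definition for t > 66.
At 3716 K (t = 37.16):
  B = 138.5·ln(37.16 − 10) − 305.0 = 138.5·ln 27.16 − 305.0 = 138.5·3.3017 − 305.0 = 152.292.
Gain = 152.292 / 255.000 = 0.5972 → 0.597.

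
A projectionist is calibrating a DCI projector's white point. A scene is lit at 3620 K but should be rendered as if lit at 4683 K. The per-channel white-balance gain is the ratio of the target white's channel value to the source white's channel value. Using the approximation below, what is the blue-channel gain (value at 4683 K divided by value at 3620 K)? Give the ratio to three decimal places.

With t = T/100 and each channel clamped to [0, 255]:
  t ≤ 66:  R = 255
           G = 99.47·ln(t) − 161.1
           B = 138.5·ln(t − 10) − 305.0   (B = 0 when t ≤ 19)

1.320

At 3620 K (t = 36.2):
  B = 138.5·ln(36.2 − 10) − 305.0 = 138.5·ln 26.2 − 305.0 = 138.5·3.2658 − 305.0 = 147.308.
At 4683 K (t = 46.83):
  B = 138.5·ln(46.83 − 10) − 305.0 = 138.5·ln 36.83 − 305.0 = 138.5·3.6063 − 305.0 = 194.474.
Gain = 194.474 / 147.308 = 1.3202 → 1.320.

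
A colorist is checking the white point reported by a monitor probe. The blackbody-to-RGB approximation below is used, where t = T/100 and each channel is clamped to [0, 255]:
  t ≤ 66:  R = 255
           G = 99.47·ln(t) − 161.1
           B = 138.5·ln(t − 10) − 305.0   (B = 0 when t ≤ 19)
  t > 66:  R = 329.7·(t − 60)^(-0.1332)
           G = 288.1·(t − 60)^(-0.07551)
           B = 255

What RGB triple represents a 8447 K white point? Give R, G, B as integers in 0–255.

R=215, G=226, B=255

t = 8447/100 = 84.47; the t > 66 branch applies.
R = 329.7·(84.47 − 60)^(-0.1332) = 329.7·24.47^(-0.1332) = 329.7·0.65318 = 215.354.
G = 288.1·(84.47 − 60)^(-0.07551) = 288.1·24.47^(-0.07551) = 288.1·0.78550 = 226.302.
B = 255 by definition for t > 66.
Rounded: (215, 226, 255).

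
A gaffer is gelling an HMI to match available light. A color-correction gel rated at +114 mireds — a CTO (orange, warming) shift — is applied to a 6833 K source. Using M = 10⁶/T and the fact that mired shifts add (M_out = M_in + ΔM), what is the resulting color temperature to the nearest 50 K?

3850 K

M_in = 10⁶/6833 = 146.35 mireds.
M_out = 146.35 + (+114) = 260.35 mireds.
T_out = 10⁶/260.35 = 3841.0 K → 3850 K.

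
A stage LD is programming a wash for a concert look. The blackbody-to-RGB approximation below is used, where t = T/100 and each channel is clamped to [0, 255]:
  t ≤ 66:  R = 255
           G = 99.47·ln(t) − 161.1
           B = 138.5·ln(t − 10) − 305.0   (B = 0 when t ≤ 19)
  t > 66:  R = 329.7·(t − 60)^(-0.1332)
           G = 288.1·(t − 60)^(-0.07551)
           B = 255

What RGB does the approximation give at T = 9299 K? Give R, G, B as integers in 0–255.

R=207, G=221, B=255

t = 9299/100 = 92.99; the t > 66 branch applies.
R = 329.7·(92.99 − 60)^(-0.1332) = 329.7·32.99^(-0.1332) = 329.7·0.62770 = 206.952.
G = 288.1·(92.99 − 60)^(-0.07551) = 288.1·32.99^(-0.07551) = 288.1·0.76797 = 221.254.
B = 255 by definition for t > 66.
Rounded: (207, 221, 255).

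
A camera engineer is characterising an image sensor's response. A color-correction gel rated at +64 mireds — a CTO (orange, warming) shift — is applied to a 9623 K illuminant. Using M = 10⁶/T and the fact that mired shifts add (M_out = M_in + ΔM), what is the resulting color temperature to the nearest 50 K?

M_in = 10⁶/9623 = 103.92 mireds.
M_out = 103.92 + (+64) = 167.92 mireds.
T_out = 10⁶/167.92 = 5955.3 K → 5950 K.

5950 K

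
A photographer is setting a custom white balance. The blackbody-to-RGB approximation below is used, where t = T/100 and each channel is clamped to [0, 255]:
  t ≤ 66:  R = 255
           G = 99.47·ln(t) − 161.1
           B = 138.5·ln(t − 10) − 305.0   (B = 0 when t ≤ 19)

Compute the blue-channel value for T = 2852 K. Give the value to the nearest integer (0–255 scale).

t = 2852/100 = 28.52; the t ≤ 66 branch applies.
B = 138.5·ln(28.52 − 10) − 305.0 = 138.5·ln 18.52 − 305.0 = 138.5·2.9189 − 305.0 = 99.261.
Rounded: 99.

99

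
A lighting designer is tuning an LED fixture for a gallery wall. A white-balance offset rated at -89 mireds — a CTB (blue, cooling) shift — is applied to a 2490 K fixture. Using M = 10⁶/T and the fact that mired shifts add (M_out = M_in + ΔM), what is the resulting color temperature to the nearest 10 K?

M_in = 10⁶/2490 = 401.61 mireds.
M_out = 401.61 + (-89) = 312.61 mireds.
T_out = 10⁶/312.61 = 3198.9 K → 3200 K.

3200 K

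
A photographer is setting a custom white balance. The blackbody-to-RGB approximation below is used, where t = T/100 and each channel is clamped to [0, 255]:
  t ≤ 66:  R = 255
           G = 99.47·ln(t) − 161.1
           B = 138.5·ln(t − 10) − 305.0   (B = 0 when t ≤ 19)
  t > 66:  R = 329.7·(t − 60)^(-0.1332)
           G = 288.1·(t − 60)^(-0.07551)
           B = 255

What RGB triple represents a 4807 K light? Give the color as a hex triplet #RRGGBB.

#FFE0C7

t = 4807/100 = 48.07; the t ≤ 66 branch applies.
R = 255 by definition for t ≤ 66.
G = 99.47·ln 48.07 − 161.1 = 99.47·3.8727 − 161.1 = 224.113.
B = 138.5·ln(48.07 − 10) − 305.0 = 138.5·ln 38.07 − 305.0 = 138.5·3.6394 − 305.0 = 199.061.
Rounded: (255, 224, 199).
In hex: #FFE0C7.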